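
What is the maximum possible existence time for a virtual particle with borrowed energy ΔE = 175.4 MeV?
1.876 ys

Using the energy-time uncertainty principle:
ΔEΔt ≥ ℏ/2

For a virtual particle borrowing energy ΔE, the maximum lifetime is:
Δt_max = ℏ/(2ΔE)

Converting energy:
ΔE = 175.4 MeV = 2.810e-11 J

Δt_max = (1.055e-34 J·s) / (2 × 2.810e-11 J)
Δt_max = 1.876e-24 s = 1.876 ys

Virtual particles with higher borrowed energy exist for shorter times.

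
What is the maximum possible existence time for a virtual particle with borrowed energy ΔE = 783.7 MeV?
4.199 × 10^-25 s

Using the energy-time uncertainty principle:
ΔEΔt ≥ ℏ/2

For a virtual particle borrowing energy ΔE, the maximum lifetime is:
Δt_max = ℏ/(2ΔE)

Converting energy:
ΔE = 783.7 MeV = 1.256e-10 J

Δt_max = (1.055e-34 J·s) / (2 × 1.256e-10 J)
Δt_max = 4.199e-25 s = 4.199 × 10^-25 s

Virtual particles with higher borrowed energy exist for shorter times.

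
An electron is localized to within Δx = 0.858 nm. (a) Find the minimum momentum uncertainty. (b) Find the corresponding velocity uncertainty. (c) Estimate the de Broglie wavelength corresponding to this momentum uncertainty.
(a) Δp_min = 6.146 × 10^-26 kg·m/s
(b) Δv_min = 67.464 km/s
(c) λ_dB = 10.782 nm

Step-by-step:

(a) From the uncertainty principle:
Δp_min = ℏ/(2Δx) = (1.055e-34 J·s)/(2 × 8.580e-10 m) = 6.146e-26 kg·m/s

(b) The velocity uncertainty:
Δv = Δp/m = (6.146e-26 kg·m/s)/(9.109e-31 kg) = 6.746e+04 m/s = 67.464 km/s

(c) The de Broglie wavelength for this momentum:
λ = h/p = (6.626e-34 J·s)/(6.146e-26 kg·m/s) = 1.078e-08 m = 10.782 nm

Note: The de Broglie wavelength is comparable to the localization size, as expected from wave-particle duality.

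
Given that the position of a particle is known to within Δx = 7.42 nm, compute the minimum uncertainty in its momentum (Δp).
7.106 × 10^-27 kg·m/s

Using the Heisenberg uncertainty principle:
ΔxΔp ≥ ℏ/2

The minimum uncertainty in momentum is:
Δp_min = ℏ/(2Δx)
Δp_min = (1.055e-34 J·s) / (2 × 7.420e-09 m)
Δp_min = 7.106e-27 kg·m/s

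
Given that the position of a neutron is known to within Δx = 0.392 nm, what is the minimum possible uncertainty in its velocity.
80.309 m/s

Using the Heisenberg uncertainty principle and Δp = mΔv:
ΔxΔp ≥ ℏ/2
Δx(mΔv) ≥ ℏ/2

The minimum uncertainty in velocity is:
Δv_min = ℏ/(2mΔx)
Δv_min = (1.055e-34 J·s) / (2 × 1.675e-27 kg × 3.920e-10 m)
Δv_min = 8.031e+01 m/s = 80.309 m/s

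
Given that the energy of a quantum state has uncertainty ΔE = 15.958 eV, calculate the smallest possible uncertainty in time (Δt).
20.623 as

Using the energy-time uncertainty principle:
ΔEΔt ≥ ℏ/2

The minimum uncertainty in time is:
Δt_min = ℏ/(2ΔE)
Δt_min = (1.055e-34 J·s) / (2 × 2.557e-18 J)
Δt_min = 2.062e-17 s = 20.623 as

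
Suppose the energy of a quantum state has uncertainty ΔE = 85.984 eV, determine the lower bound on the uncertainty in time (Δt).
3.828 as

Using the energy-time uncertainty principle:
ΔEΔt ≥ ℏ/2

The minimum uncertainty in time is:
Δt_min = ℏ/(2ΔE)
Δt_min = (1.055e-34 J·s) / (2 × 1.378e-17 J)
Δt_min = 3.828e-18 s = 3.828 as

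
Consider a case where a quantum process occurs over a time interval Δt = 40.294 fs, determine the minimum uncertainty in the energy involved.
8.168 meV

Using the energy-time uncertainty principle:
ΔEΔt ≥ ℏ/2

The minimum uncertainty in energy is:
ΔE_min = ℏ/(2Δt)
ΔE_min = (1.055e-34 J·s) / (2 × 4.029e-14 s)
ΔE_min = 1.309e-21 J = 8.168 meV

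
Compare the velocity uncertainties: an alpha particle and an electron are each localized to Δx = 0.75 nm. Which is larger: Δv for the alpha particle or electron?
The electron has the larger minimum velocity uncertainty, by a ratio of 7294.3.

For both particles, Δp_min = ℏ/(2Δx) = 7.030e-26 kg·m/s (same for both).

The velocity uncertainty is Δv = Δp/m:
- alpha particle: Δv = 7.030e-26 / 6.645e-27 = 1.058e+01 m/s = 10.581 m/s
- electron: Δv = 7.030e-26 / 9.109e-31 = 7.718e+04 m/s = 77.178 km/s

Ratio: 7.718e+04 / 1.058e+01 = 7294.3

The lighter particle has larger velocity uncertainty because Δv ∝ 1/m.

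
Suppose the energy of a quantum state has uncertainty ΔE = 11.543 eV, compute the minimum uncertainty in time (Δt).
28.511 as

Using the energy-time uncertainty principle:
ΔEΔt ≥ ℏ/2

The minimum uncertainty in time is:
Δt_min = ℏ/(2ΔE)
Δt_min = (1.055e-34 J·s) / (2 × 1.849e-18 J)
Δt_min = 2.851e-17 s = 28.511 as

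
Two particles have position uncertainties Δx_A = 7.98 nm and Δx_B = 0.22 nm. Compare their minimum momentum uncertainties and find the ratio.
Particle B has the larger minimum momentum uncertainty, by a factor of 36.27.

For each particle, the minimum momentum uncertainty is Δp_min = ℏ/(2Δx):

Particle A: Δp_A = ℏ/(2×7.980e-09 m) = 6.608e-27 kg·m/s
Particle B: Δp_B = ℏ/(2×2.200e-10 m) = 2.397e-25 kg·m/s

Ratio: Δp_B/Δp_A = 36.27

Since Δp_min ∝ 1/Δx, the particle with smaller position uncertainty (B) has larger momentum uncertainty.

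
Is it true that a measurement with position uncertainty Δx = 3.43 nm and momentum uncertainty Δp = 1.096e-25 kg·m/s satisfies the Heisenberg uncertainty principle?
Yes, it satisfies the uncertainty principle.

Calculate the product ΔxΔp:
ΔxΔp = (3.430e-09 m) × (1.096e-25 kg·m/s)
ΔxΔp = 3.759e-34 J·s

Compare to the minimum allowed value ℏ/2:
ℏ/2 = 5.273e-35 J·s

Since ΔxΔp = 3.759e-34 J·s ≥ 5.273e-35 J·s = ℏ/2,
the measurement satisfies the uncertainty principle.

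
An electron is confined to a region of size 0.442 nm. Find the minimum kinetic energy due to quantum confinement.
48.755 meV

Using the uncertainty principle:

1. Position uncertainty: Δx ≈ 4.420e-10 m
2. Minimum momentum uncertainty: Δp = ℏ/(2Δx) = 1.193e-25 kg·m/s
3. Minimum kinetic energy:
   KE = (Δp)²/(2m) = (1.193e-25)²/(2 × 9.109e-31 kg)
   KE = 7.811e-21 J = 48.755 meV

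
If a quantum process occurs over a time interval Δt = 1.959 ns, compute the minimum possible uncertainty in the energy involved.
167.997 neV

Using the energy-time uncertainty principle:
ΔEΔt ≥ ℏ/2

The minimum uncertainty in energy is:
ΔE_min = ℏ/(2Δt)
ΔE_min = (1.055e-34 J·s) / (2 × 1.959e-09 s)
ΔE_min = 2.692e-26 J = 167.997 neV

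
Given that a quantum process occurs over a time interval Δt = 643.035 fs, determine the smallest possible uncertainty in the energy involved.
511.801 μeV

Using the energy-time uncertainty principle:
ΔEΔt ≥ ℏ/2

The minimum uncertainty in energy is:
ΔE_min = ℏ/(2Δt)
ΔE_min = (1.055e-34 J·s) / (2 × 6.430e-13 s)
ΔE_min = 8.200e-23 J = 511.801 μeV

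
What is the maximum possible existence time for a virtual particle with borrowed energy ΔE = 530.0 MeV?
6.210 × 10^-25 s

Using the energy-time uncertainty principle:
ΔEΔt ≥ ℏ/2

For a virtual particle borrowing energy ΔE, the maximum lifetime is:
Δt_max = ℏ/(2ΔE)

Converting energy:
ΔE = 530.0 MeV = 8.492e-11 J

Δt_max = (1.055e-34 J·s) / (2 × 8.492e-11 J)
Δt_max = 6.210e-25 s = 6.210 × 10^-25 s

Virtual particles with higher borrowed energy exist for shorter times.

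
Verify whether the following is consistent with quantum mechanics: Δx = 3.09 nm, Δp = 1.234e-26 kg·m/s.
No, it violates the uncertainty principle (impossible measurement).

Calculate the product ΔxΔp:
ΔxΔp = (3.090e-09 m) × (1.234e-26 kg·m/s)
ΔxΔp = 3.813e-35 J·s

Compare to the minimum allowed value ℏ/2:
ℏ/2 = 5.273e-35 J·s

Since ΔxΔp = 3.813e-35 J·s < 5.273e-35 J·s = ℏ/2,
the measurement violates the uncertainty principle.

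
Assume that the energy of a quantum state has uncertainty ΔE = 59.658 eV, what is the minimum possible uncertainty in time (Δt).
5.517 as

Using the energy-time uncertainty principle:
ΔEΔt ≥ ℏ/2

The minimum uncertainty in time is:
Δt_min = ℏ/(2ΔE)
Δt_min = (1.055e-34 J·s) / (2 × 9.558e-18 J)
Δt_min = 5.517e-18 s = 5.517 as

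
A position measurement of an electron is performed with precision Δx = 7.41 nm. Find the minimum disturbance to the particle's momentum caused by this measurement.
7.116 × 10^-27 kg·m/s

The uncertainty principle implies that measuring position disturbs momentum:
ΔxΔp ≥ ℏ/2

When we measure position with precision Δx, we necessarily introduce a momentum uncertainty:
Δp ≥ ℏ/(2Δx)
Δp_min = (1.055e-34 J·s) / (2 × 7.410e-09 m)
Δp_min = 7.116e-27 kg·m/s

The more precisely we measure position, the greater the momentum disturbance.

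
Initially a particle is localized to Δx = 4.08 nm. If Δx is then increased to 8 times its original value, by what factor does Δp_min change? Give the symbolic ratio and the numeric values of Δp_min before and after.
Original Δp_min = 1.292 × 10^-26 kg·m/s; new Δp'_min = 1.615 × 10^-27 kg·m/s; ratio Δp'_min/Δp_min = 1/8.

From the uncertainty principle ΔxΔp ≥ ℏ/2, the minimum momentum uncertainty is Δp_min = ℏ/(2Δx).

Original (Δx = 4.08 nm = 4.080e-09 m):
Δp_min = (1.055e-34 J·s)/(2 × 4.080e-09 m) = 1.292e-26 kg·m/s

When Δx → 8Δx:
Δp'_min = ℏ/(2 × 8Δx) = (1/8) × ℏ/(2Δx) = (1/8) × Δp_min
Δp'_min = 1/8 × 1.292e-26 kg·m/s = 1.615e-27 kg·m/s

Since Δp_min ∝ 1/Δx, when Δx is increased to 8 times its original value, Δp_min decreases to 1/8 of its original value.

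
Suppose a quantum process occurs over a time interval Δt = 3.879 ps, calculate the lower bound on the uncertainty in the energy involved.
84.843 μeV

Using the energy-time uncertainty principle:
ΔEΔt ≥ ℏ/2

The minimum uncertainty in energy is:
ΔE_min = ℏ/(2Δt)
ΔE_min = (1.055e-34 J·s) / (2 × 3.879e-12 s)
ΔE_min = 1.359e-23 J = 84.843 μeV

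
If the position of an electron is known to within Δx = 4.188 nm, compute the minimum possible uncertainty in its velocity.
13.821 km/s

Using the Heisenberg uncertainty principle and Δp = mΔv:
ΔxΔp ≥ ℏ/2
Δx(mΔv) ≥ ℏ/2

The minimum uncertainty in velocity is:
Δv_min = ℏ/(2mΔx)
Δv_min = (1.055e-34 J·s) / (2 × 9.109e-31 kg × 4.188e-09 m)
Δv_min = 1.382e+04 m/s = 13.821 km/s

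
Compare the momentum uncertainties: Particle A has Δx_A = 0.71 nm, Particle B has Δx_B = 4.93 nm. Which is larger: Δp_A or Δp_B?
Particle A has the larger minimum momentum uncertainty, by a factor of 6.94.

For each particle, the minimum momentum uncertainty is Δp_min = ℏ/(2Δx):

Particle A: Δp_A = ℏ/(2×7.100e-10 m) = 7.427e-26 kg·m/s
Particle B: Δp_B = ℏ/(2×4.930e-09 m) = 1.070e-26 kg·m/s

Ratio: Δp_A/Δp_B = 6.94

Since Δp_min ∝ 1/Δx, the particle with smaller position uncertainty (A) has larger momentum uncertainty.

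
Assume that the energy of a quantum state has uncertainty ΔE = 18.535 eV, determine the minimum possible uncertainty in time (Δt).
17.756 as

Using the energy-time uncertainty principle:
ΔEΔt ≥ ℏ/2

The minimum uncertainty in time is:
Δt_min = ℏ/(2ΔE)
Δt_min = (1.055e-34 J·s) / (2 × 2.970e-18 J)
Δt_min = 1.776e-17 s = 17.756 as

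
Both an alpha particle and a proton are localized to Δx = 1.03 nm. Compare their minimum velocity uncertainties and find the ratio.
The proton has the larger minimum velocity uncertainty, by a ratio of 4.0.

For both particles, Δp_min = ℏ/(2Δx) = 5.119e-26 kg·m/s (same for both).

The velocity uncertainty is Δv = Δp/m:
- alpha particle: Δv = 5.119e-26 / 6.645e-27 = 7.704e+00 m/s = 7.704 m/s
- proton: Δv = 5.119e-26 / 1.673e-27 = 3.061e+01 m/s = 30.606 m/s

Ratio: 3.061e+01 / 7.704e+00 = 4.0

The lighter particle has larger velocity uncertainty because Δv ∝ 1/m.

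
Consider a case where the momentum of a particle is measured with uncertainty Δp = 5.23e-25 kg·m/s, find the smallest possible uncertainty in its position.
100.819 pm

Using the Heisenberg uncertainty principle:
ΔxΔp ≥ ℏ/2

The minimum uncertainty in position is:
Δx_min = ℏ/(2Δp)
Δx_min = (1.055e-34 J·s) / (2 × 5.230e-25 kg·m/s)
Δx_min = 1.008e-10 m = 100.819 pm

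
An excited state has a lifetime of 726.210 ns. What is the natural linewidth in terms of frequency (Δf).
109.579 kHz

Using the energy-time uncertainty principle and E = hf:
ΔEΔt ≥ ℏ/2
hΔf·Δt ≥ ℏ/2

The minimum frequency uncertainty is:
Δf = ℏ/(2hτ) = 1/(4πτ)
Δf = 1/(4π × 7.262e-07 s)
Δf = 1.096e+05 Hz = 109.579 kHz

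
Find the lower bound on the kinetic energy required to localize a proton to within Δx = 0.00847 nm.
72.308 meV

Localizing a particle requires giving it sufficient momentum uncertainty:

1. From uncertainty principle: Δp ≥ ℏ/(2Δx)
   Δp_min = (1.055e-34 J·s) / (2 × 8.470e-12 m)
   Δp_min = 6.225e-24 kg·m/s

2. This momentum uncertainty corresponds to kinetic energy:
   KE ≈ (Δp)²/(2m) = (6.225e-24)²/(2 × 1.673e-27 kg)
   KE = 1.159e-20 J = 72.308 meV

Tighter localization requires more energy.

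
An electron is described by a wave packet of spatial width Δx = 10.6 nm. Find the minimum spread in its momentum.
4.974 × 10^-27 kg·m/s

For a wave packet, the spatial width Δx and momentum spread Δp are related by the uncertainty principle:
ΔxΔp ≥ ℏ/2

The minimum momentum spread is:
Δp_min = ℏ/(2Δx)
Δp_min = (1.055e-34 J·s) / (2 × 1.060e-08 m)
Δp_min = 4.974e-27 kg·m/s

A wave packet cannot have both a well-defined position and well-defined momentum.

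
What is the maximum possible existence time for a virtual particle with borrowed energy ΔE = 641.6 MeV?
5.129 × 10^-25 s

Using the energy-time uncertainty principle:
ΔEΔt ≥ ℏ/2

For a virtual particle borrowing energy ΔE, the maximum lifetime is:
Δt_max = ℏ/(2ΔE)

Converting energy:
ΔE = 641.6 MeV = 1.028e-10 J

Δt_max = (1.055e-34 J·s) / (2 × 1.028e-10 J)
Δt_max = 5.129e-25 s = 5.129 × 10^-25 s

Virtual particles with higher borrowed energy exist for shorter times.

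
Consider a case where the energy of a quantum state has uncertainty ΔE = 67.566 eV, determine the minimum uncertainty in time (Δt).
4.871 as

Using the energy-time uncertainty principle:
ΔEΔt ≥ ℏ/2

The minimum uncertainty in time is:
Δt_min = ℏ/(2ΔE)
Δt_min = (1.055e-34 J·s) / (2 × 1.083e-17 J)
Δt_min = 4.871e-18 s = 4.871 as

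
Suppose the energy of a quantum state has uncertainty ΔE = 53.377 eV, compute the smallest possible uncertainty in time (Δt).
6.166 as

Using the energy-time uncertainty principle:
ΔEΔt ≥ ℏ/2

The minimum uncertainty in time is:
Δt_min = ℏ/(2ΔE)
Δt_min = (1.055e-34 J·s) / (2 × 8.552e-18 J)
Δt_min = 6.166e-18 s = 6.166 as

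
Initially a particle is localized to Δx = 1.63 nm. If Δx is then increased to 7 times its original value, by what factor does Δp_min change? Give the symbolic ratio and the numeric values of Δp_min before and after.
Original Δp_min = 3.235 × 10^-26 kg·m/s; new Δp'_min = 4.621 × 10^-27 kg·m/s; ratio Δp'_min/Δp_min = 1/7.

From the uncertainty principle ΔxΔp ≥ ℏ/2, the minimum momentum uncertainty is Δp_min = ℏ/(2Δx).

Original (Δx = 1.63 nm = 1.630e-09 m):
Δp_min = (1.055e-34 J·s)/(2 × 1.630e-09 m) = 3.235e-26 kg·m/s

When Δx → 7Δx:
Δp'_min = ℏ/(2 × 7Δx) = (1/7) × ℏ/(2Δx) = (1/7) × Δp_min
Δp'_min = 1/7 × 3.235e-26 kg·m/s = 4.621e-27 kg·m/s

Since Δp_min ∝ 1/Δx, when Δx is increased to 7 times its original value, Δp_min decreases to 1/7 of its original value.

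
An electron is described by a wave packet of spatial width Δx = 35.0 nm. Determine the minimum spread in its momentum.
1.507 × 10^-27 kg·m/s

For a wave packet, the spatial width Δx and momentum spread Δp are related by the uncertainty principle:
ΔxΔp ≥ ℏ/2

The minimum momentum spread is:
Δp_min = ℏ/(2Δx)
Δp_min = (1.055e-34 J·s) / (2 × 3.500e-08 m)
Δp_min = 1.507e-27 kg·m/s

A wave packet cannot have both a well-defined position and well-defined momentum.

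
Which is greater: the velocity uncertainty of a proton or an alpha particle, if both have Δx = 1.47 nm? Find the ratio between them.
The proton has the larger minimum velocity uncertainty, by a ratio of 4.0.

For both particles, Δp_min = ℏ/(2Δx) = 3.587e-26 kg·m/s (same for both).

The velocity uncertainty is Δv = Δp/m:
- proton: Δv = 3.587e-26 / 1.673e-27 = 2.145e+01 m/s = 21.445 m/s
- alpha particle: Δv = 3.587e-26 / 6.645e-27 = 5.398e+00 m/s = 5.398 m/s

Ratio: 2.145e+01 / 5.398e+00 = 4.0

The lighter particle has larger velocity uncertainty because Δv ∝ 1/m.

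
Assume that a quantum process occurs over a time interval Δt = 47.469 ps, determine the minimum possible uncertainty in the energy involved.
6.933 μeV

Using the energy-time uncertainty principle:
ΔEΔt ≥ ℏ/2

The minimum uncertainty in energy is:
ΔE_min = ℏ/(2Δt)
ΔE_min = (1.055e-34 J·s) / (2 × 4.747e-11 s)
ΔE_min = 1.111e-24 J = 6.933 μeV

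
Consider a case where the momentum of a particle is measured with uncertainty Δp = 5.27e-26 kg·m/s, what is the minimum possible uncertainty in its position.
1.001 nm

Using the Heisenberg uncertainty principle:
ΔxΔp ≥ ℏ/2

The minimum uncertainty in position is:
Δx_min = ℏ/(2Δp)
Δx_min = (1.055e-34 J·s) / (2 × 5.270e-26 kg·m/s)
Δx_min = 1.001e-09 m = 1.001 nm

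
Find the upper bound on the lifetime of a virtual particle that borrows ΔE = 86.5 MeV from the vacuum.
3.805 ys

Using the energy-time uncertainty principle:
ΔEΔt ≥ ℏ/2

For a virtual particle borrowing energy ΔE, the maximum lifetime is:
Δt_max = ℏ/(2ΔE)

Converting energy:
ΔE = 86.5 MeV = 1.386e-11 J

Δt_max = (1.055e-34 J·s) / (2 × 1.386e-11 J)
Δt_max = 3.805e-24 s = 3.805 ys

Virtual particles with higher borrowed energy exist for shorter times.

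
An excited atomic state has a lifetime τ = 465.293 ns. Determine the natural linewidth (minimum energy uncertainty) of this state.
707.309 peV

Using the energy-time uncertainty principle:
ΔEΔt ≥ ℏ/2

The lifetime τ represents the time uncertainty Δt.
The natural linewidth (minimum energy uncertainty) is:

ΔE = ℏ/(2τ)
ΔE = (1.055e-34 J·s) / (2 × 4.653e-07 s)
ΔE = 1.133e-28 J = 707.309 peV

This natural linewidth limits the precision of spectroscopic measurements.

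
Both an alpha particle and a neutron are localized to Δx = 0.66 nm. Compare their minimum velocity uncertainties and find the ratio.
The neutron has the larger minimum velocity uncertainty, by a ratio of 4.0.

For both particles, Δp_min = ℏ/(2Δx) = 7.989e-26 kg·m/s (same for both).

The velocity uncertainty is Δv = Δp/m:
- alpha particle: Δv = 7.989e-26 / 6.645e-27 = 1.202e+01 m/s = 12.023 m/s
- neutron: Δv = 7.989e-26 / 1.675e-27 = 4.770e+01 m/s = 47.699 m/s

Ratio: 4.770e+01 / 1.202e+01 = 4.0

The lighter particle has larger velocity uncertainty because Δv ∝ 1/m.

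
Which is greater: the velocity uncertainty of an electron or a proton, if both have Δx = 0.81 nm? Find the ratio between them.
The electron has the larger minimum velocity uncertainty, by a ratio of 1836.2.

For both particles, Δp_min = ℏ/(2Δx) = 6.510e-26 kg·m/s (same for both).

The velocity uncertainty is Δv = Δp/m:
- electron: Δv = 6.510e-26 / 9.109e-31 = 7.146e+04 m/s = 71.462 km/s
- proton: Δv = 6.510e-26 / 1.673e-27 = 3.892e+01 m/s = 38.919 m/s

Ratio: 7.146e+04 / 3.892e+01 = 1836.2

The lighter particle has larger velocity uncertainty because Δv ∝ 1/m.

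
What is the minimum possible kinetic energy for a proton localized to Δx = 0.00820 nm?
77.148 meV

Localizing a particle requires giving it sufficient momentum uncertainty:

1. From uncertainty principle: Δp ≥ ℏ/(2Δx)
   Δp_min = (1.055e-34 J·s) / (2 × 8.200e-12 m)
   Δp_min = 6.430e-24 kg·m/s

2. This momentum uncertainty corresponds to kinetic energy:
   KE ≈ (Δp)²/(2m) = (6.430e-24)²/(2 × 1.673e-27 kg)
   KE = 1.236e-20 J = 77.148 meV

Tighter localization requires more energy.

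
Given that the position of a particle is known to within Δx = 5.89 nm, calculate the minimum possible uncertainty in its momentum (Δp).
8.952 × 10^-27 kg·m/s

Using the Heisenberg uncertainty principle:
ΔxΔp ≥ ℏ/2

The minimum uncertainty in momentum is:
Δp_min = ℏ/(2Δx)
Δp_min = (1.055e-34 J·s) / (2 × 5.890e-09 m)
Δp_min = 8.952e-27 kg·m/s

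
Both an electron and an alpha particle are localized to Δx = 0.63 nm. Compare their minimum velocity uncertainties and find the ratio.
The electron has the larger minimum velocity uncertainty, by a ratio of 7294.3.

For both particles, Δp_min = ℏ/(2Δx) = 8.370e-26 kg·m/s (same for both).

The velocity uncertainty is Δv = Δp/m:
- electron: Δv = 8.370e-26 / 9.109e-31 = 9.188e+04 m/s = 91.879 km/s
- alpha particle: Δv = 8.370e-26 / 6.645e-27 = 1.260e+01 m/s = 12.596 m/s

Ratio: 9.188e+04 / 1.260e+01 = 7294.3

The lighter particle has larger velocity uncertainty because Δv ∝ 1/m.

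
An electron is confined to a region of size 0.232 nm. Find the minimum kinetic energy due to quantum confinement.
176.965 meV

Using the uncertainty principle:

1. Position uncertainty: Δx ≈ 2.320e-10 m
2. Minimum momentum uncertainty: Δp = ℏ/(2Δx) = 2.273e-25 kg·m/s
3. Minimum kinetic energy:
   KE = (Δp)²/(2m) = (2.273e-25)²/(2 × 9.109e-31 kg)
   KE = 2.835e-20 J = 176.965 meV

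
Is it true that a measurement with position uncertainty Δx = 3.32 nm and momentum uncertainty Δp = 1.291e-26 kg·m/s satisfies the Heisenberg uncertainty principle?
No, it violates the uncertainty principle (impossible measurement).

Calculate the product ΔxΔp:
ΔxΔp = (3.320e-09 m) × (1.291e-26 kg·m/s)
ΔxΔp = 4.286e-35 J·s

Compare to the minimum allowed value ℏ/2:
ℏ/2 = 5.273e-35 J·s

Since ΔxΔp = 4.286e-35 J·s < 5.273e-35 J·s = ℏ/2,
the measurement violates the uncertainty principle.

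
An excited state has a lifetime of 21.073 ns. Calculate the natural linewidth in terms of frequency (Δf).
3.776 MHz

Using the energy-time uncertainty principle and E = hf:
ΔEΔt ≥ ℏ/2
hΔf·Δt ≥ ℏ/2

The minimum frequency uncertainty is:
Δf = ℏ/(2hτ) = 1/(4πτ)
Δf = 1/(4π × 2.107e-08 s)
Δf = 3.776e+06 Hz = 3.776 MHz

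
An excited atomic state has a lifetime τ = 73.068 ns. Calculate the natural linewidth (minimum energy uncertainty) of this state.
4.504 neV

Using the energy-time uncertainty principle:
ΔEΔt ≥ ℏ/2

The lifetime τ represents the time uncertainty Δt.
The natural linewidth (minimum energy uncertainty) is:

ΔE = ℏ/(2τ)
ΔE = (1.055e-34 J·s) / (2 × 7.307e-08 s)
ΔE = 7.216e-28 J = 4.504 neV

This natural linewidth limits the precision of spectroscopic measurements.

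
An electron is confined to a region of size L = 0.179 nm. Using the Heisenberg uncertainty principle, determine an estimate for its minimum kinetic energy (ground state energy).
297.274 meV

Using the uncertainty principle to estimate ground state energy:

1. The position uncertainty is approximately the confinement size:
   Δx ≈ L = 1.790e-10 m

2. From ΔxΔp ≥ ℏ/2, the minimum momentum uncertainty is:
   Δp ≈ ℏ/(2L) = 2.946e-25 kg·m/s

3. The kinetic energy is approximately:
   KE ≈ (Δp)²/(2m) = (2.946e-25)²/(2 × 9.109e-31 kg)
   KE ≈ 4.763e-20 J = 297.274 meV

This is an order-of-magnitude estimate of the ground state energy.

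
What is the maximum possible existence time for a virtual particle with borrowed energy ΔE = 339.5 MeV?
9.694 × 10^-25 s

Using the energy-time uncertainty principle:
ΔEΔt ≥ ℏ/2

For a virtual particle borrowing energy ΔE, the maximum lifetime is:
Δt_max = ℏ/(2ΔE)

Converting energy:
ΔE = 339.5 MeV = 5.439e-11 J

Δt_max = (1.055e-34 J·s) / (2 × 5.439e-11 J)
Δt_max = 9.694e-25 s = 9.694 × 10^-25 s

Virtual particles with higher borrowed energy exist for shorter times.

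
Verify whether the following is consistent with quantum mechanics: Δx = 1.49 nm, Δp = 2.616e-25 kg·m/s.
Yes, it satisfies the uncertainty principle.

Calculate the product ΔxΔp:
ΔxΔp = (1.490e-09 m) × (2.616e-25 kg·m/s)
ΔxΔp = 3.898e-34 J·s

Compare to the minimum allowed value ℏ/2:
ℏ/2 = 5.273e-35 J·s

Since ΔxΔp = 3.898e-34 J·s ≥ 5.273e-35 J·s = ℏ/2,
the measurement satisfies the uncertainty principle.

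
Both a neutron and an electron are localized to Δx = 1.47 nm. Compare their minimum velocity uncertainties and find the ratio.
The electron has the larger minimum velocity uncertainty, by a ratio of 1838.7.

For both particles, Δp_min = ℏ/(2Δx) = 3.587e-26 kg·m/s (same for both).

The velocity uncertainty is Δv = Δp/m:
- neutron: Δv = 3.587e-26 / 1.675e-27 = 2.142e+01 m/s = 21.416 m/s
- electron: Δv = 3.587e-26 / 9.109e-31 = 3.938e+04 m/s = 39.377 km/s

Ratio: 3.938e+04 / 2.142e+01 = 1838.7

The lighter particle has larger velocity uncertainty because Δv ∝ 1/m.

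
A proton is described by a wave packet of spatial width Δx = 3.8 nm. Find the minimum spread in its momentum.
1.388 × 10^-26 kg·m/s

For a wave packet, the spatial width Δx and momentum spread Δp are related by the uncertainty principle:
ΔxΔp ≥ ℏ/2

The minimum momentum spread is:
Δp_min = ℏ/(2Δx)
Δp_min = (1.055e-34 J·s) / (2 × 3.800e-09 m)
Δp_min = 1.388e-26 kg·m/s

A wave packet cannot have both a well-defined position and well-defined momentum.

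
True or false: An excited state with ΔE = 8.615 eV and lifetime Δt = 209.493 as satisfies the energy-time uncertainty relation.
Yes, it satisfies the uncertainty relation.

Calculate the product ΔEΔt:
ΔE = 8.615 eV = 1.380e-18 J
ΔEΔt = (1.380e-18 J) × (2.095e-16 s)
ΔEΔt = 2.892e-34 J·s

Compare to the minimum allowed value ℏ/2:
ℏ/2 = 5.273e-35 J·s

Since ΔEΔt = 2.892e-34 J·s ≥ 5.273e-35 J·s = ℏ/2,
this satisfies the uncertainty relation.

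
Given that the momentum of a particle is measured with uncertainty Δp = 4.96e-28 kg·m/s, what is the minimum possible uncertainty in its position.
106.308 nm

Using the Heisenberg uncertainty principle:
ΔxΔp ≥ ℏ/2

The minimum uncertainty in position is:
Δx_min = ℏ/(2Δp)
Δx_min = (1.055e-34 J·s) / (2 × 4.960e-28 kg·m/s)
Δx_min = 1.063e-07 m = 106.308 nm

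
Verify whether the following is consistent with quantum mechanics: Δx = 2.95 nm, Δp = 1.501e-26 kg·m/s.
No, it violates the uncertainty principle (impossible measurement).

Calculate the product ΔxΔp:
ΔxΔp = (2.950e-09 m) × (1.501e-26 kg·m/s)
ΔxΔp = 4.428e-35 J·s

Compare to the minimum allowed value ℏ/2:
ℏ/2 = 5.273e-35 J·s

Since ΔxΔp = 4.428e-35 J·s < 5.273e-35 J·s = ℏ/2,
the measurement violates the uncertainty principle.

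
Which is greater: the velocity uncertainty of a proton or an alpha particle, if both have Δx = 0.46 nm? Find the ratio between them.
The proton has the larger minimum velocity uncertainty, by a ratio of 4.0.

For both particles, Δp_min = ℏ/(2Δx) = 1.146e-25 kg·m/s (same for both).

The velocity uncertainty is Δv = Δp/m:
- proton: Δv = 1.146e-25 / 1.673e-27 = 6.853e+01 m/s = 68.532 m/s
- alpha particle: Δv = 1.146e-25 / 6.645e-27 = 1.725e+01 m/s = 17.251 m/s

Ratio: 6.853e+01 / 1.725e+01 = 4.0

The lighter particle has larger velocity uncertainty because Δv ∝ 1/m.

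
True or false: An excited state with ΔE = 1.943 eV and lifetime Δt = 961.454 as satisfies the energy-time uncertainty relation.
Yes, it satisfies the uncertainty relation.

Calculate the product ΔEΔt:
ΔE = 1.943 eV = 3.113e-19 J
ΔEΔt = (3.113e-19 J) × (9.615e-16 s)
ΔEΔt = 2.993e-34 J·s

Compare to the minimum allowed value ℏ/2:
ℏ/2 = 5.273e-35 J·s

Since ΔEΔt = 2.993e-34 J·s ≥ 5.273e-35 J·s = ℏ/2,
this satisfies the uncertainty relation.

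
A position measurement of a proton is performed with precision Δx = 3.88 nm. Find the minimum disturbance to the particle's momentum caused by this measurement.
1.359 × 10^-26 kg·m/s

The uncertainty principle implies that measuring position disturbs momentum:
ΔxΔp ≥ ℏ/2

When we measure position with precision Δx, we necessarily introduce a momentum uncertainty:
Δp ≥ ℏ/(2Δx)
Δp_min = (1.055e-34 J·s) / (2 × 3.880e-09 m)
Δp_min = 1.359e-26 kg·m/s

The more precisely we measure position, the greater the momentum disturbance.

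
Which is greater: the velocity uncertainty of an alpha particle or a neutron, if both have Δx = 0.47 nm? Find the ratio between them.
The neutron has the larger minimum velocity uncertainty, by a ratio of 4.0.

For both particles, Δp_min = ℏ/(2Δx) = 1.122e-25 kg·m/s (same for both).

The velocity uncertainty is Δv = Δp/m:
- alpha particle: Δv = 1.122e-25 / 6.645e-27 = 1.688e+01 m/s = 16.884 m/s
- neutron: Δv = 1.122e-25 / 1.675e-27 = 6.698e+01 m/s = 66.981 m/s

Ratio: 6.698e+01 / 1.688e+01 = 4.0

The lighter particle has larger velocity uncertainty because Δv ∝ 1/m.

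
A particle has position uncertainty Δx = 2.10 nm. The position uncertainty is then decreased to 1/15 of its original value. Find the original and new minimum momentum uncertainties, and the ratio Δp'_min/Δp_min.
Original Δp_min = 2.511 × 10^-26 kg·m/s; new Δp'_min = 3.766 × 10^-25 kg·m/s; ratio Δp'_min/Δp_min = 15.

From the uncertainty principle ΔxΔp ≥ ℏ/2, the minimum momentum uncertainty is Δp_min = ℏ/(2Δx).

Original (Δx = 2.10 nm = 2.100e-09 m):
Δp_min = (1.055e-34 J·s)/(2 × 2.100e-09 m) = 2.511e-26 kg·m/s

When Δx → (1/15)Δx:
Δp'_min = ℏ/(2 × (1/15)Δx) = 15 × ℏ/(2Δx) = 15 × Δp_min
Δp'_min = 15 × 2.511e-26 kg·m/s = 3.766e-25 kg·m/s

Since Δp_min ∝ 1/Δx, when Δx is decreased to 1/15 of its original value, Δp_min increases to 15 times its original value.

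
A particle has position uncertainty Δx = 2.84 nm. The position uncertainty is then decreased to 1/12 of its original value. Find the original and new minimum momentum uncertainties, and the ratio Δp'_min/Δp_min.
Original Δp_min = 1.857 × 10^-26 kg·m/s; new Δp'_min = 2.228 × 10^-25 kg·m/s; ratio Δp'_min/Δp_min = 12.

From the uncertainty principle ΔxΔp ≥ ℏ/2, the minimum momentum uncertainty is Δp_min = ℏ/(2Δx).

Original (Δx = 2.84 nm = 2.840e-09 m):
Δp_min = (1.055e-34 J·s)/(2 × 2.840e-09 m) = 1.857e-26 kg·m/s

When Δx → (1/12)Δx:
Δp'_min = ℏ/(2 × (1/12)Δx) = 12 × ℏ/(2Δx) = 12 × Δp_min
Δp'_min = 12 × 1.857e-26 kg·m/s = 2.228e-25 kg·m/s

Since Δp_min ∝ 1/Δx, when Δx is decreased to 1/12 of its original value, Δp_min increases to 12 times its original value.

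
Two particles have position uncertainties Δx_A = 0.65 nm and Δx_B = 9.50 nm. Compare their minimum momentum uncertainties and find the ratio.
Particle A has the larger minimum momentum uncertainty, by a factor of 14.62.

For each particle, the minimum momentum uncertainty is Δp_min = ℏ/(2Δx):

Particle A: Δp_A = ℏ/(2×6.500e-10 m) = 8.112e-26 kg·m/s
Particle B: Δp_B = ℏ/(2×9.500e-09 m) = 5.550e-27 kg·m/s

Ratio: Δp_A/Δp_B = 14.62

Since Δp_min ∝ 1/Δx, the particle with smaller position uncertainty (A) has larger momentum uncertainty.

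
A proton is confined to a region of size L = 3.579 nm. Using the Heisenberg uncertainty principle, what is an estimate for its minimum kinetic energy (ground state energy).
404.977 neV

Using the uncertainty principle to estimate ground state energy:

1. The position uncertainty is approximately the confinement size:
   Δx ≈ L = 3.579e-09 m

2. From ΔxΔp ≥ ℏ/2, the minimum momentum uncertainty is:
   Δp ≈ ℏ/(2L) = 1.473e-26 kg·m/s

3. The kinetic energy is approximately:
   KE ≈ (Δp)²/(2m) = (1.473e-26)²/(2 × 1.673e-27 kg)
   KE ≈ 6.488e-26 J = 404.977 neV

This is an order-of-magnitude estimate of the ground state energy.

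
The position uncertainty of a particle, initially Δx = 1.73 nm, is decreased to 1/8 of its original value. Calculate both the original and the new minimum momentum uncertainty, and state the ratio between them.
Original Δp_min = 3.048 × 10^-26 kg·m/s; new Δp'_min = 2.438 × 10^-25 kg·m/s; ratio Δp'_min/Δp_min = 8.

From the uncertainty principle ΔxΔp ≥ ℏ/2, the minimum momentum uncertainty is Δp_min = ℏ/(2Δx).

Original (Δx = 1.73 nm = 1.730e-09 m):
Δp_min = (1.055e-34 J·s)/(2 × 1.730e-09 m) = 3.048e-26 kg·m/s

When Δx → (1/8)Δx:
Δp'_min = ℏ/(2 × (1/8)Δx) = 8 × ℏ/(2Δx) = 8 × Δp_min
Δp'_min = 8 × 3.048e-26 kg·m/s = 2.438e-25 kg·m/s

Since Δp_min ∝ 1/Δx, when Δx is decreased to 1/8 of its original value, Δp_min increases to 8 times its original value.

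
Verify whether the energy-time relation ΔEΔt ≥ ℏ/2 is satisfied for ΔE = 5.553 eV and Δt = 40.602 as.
No, it violates the uncertainty relation.

Calculate the product ΔEΔt:
ΔE = 5.553 eV = 8.897e-19 J
ΔEΔt = (8.897e-19 J) × (4.060e-17 s)
ΔEΔt = 3.612e-35 J·s

Compare to the minimum allowed value ℏ/2:
ℏ/2 = 5.273e-35 J·s

Since ΔEΔt = 3.612e-35 J·s < 5.273e-35 J·s = ℏ/2,
this violates the uncertainty relation.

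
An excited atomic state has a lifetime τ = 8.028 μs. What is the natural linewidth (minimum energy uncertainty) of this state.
40.995 peV

Using the energy-time uncertainty principle:
ΔEΔt ≥ ℏ/2

The lifetime τ represents the time uncertainty Δt.
The natural linewidth (minimum energy uncertainty) is:

ΔE = ℏ/(2τ)
ΔE = (1.055e-34 J·s) / (2 × 8.028e-06 s)
ΔE = 6.568e-30 J = 40.995 peV

This natural linewidth limits the precision of spectroscopic measurements.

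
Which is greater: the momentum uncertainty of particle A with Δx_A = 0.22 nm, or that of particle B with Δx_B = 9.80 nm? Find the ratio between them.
Particle A has the larger minimum momentum uncertainty, by a factor of 44.55.

For each particle, the minimum momentum uncertainty is Δp_min = ℏ/(2Δx):

Particle A: Δp_A = ℏ/(2×2.200e-10 m) = 2.397e-25 kg·m/s
Particle B: Δp_B = ℏ/(2×9.800e-09 m) = 5.380e-27 kg·m/s

Ratio: Δp_A/Δp_B = 44.55

Since Δp_min ∝ 1/Δx, the particle with smaller position uncertainty (A) has larger momentum uncertainty.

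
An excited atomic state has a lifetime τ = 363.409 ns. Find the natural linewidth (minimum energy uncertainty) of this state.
905.608 peV

Using the energy-time uncertainty principle:
ΔEΔt ≥ ℏ/2

The lifetime τ represents the time uncertainty Δt.
The natural linewidth (minimum energy uncertainty) is:

ΔE = ℏ/(2τ)
ΔE = (1.055e-34 J·s) / (2 × 3.634e-07 s)
ΔE = 1.451e-28 J = 905.608 peV

This natural linewidth limits the precision of spectroscopic measurements.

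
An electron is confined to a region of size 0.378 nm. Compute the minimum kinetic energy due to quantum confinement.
66.662 meV

Using the uncertainty principle:

1. Position uncertainty: Δx ≈ 3.780e-10 m
2. Minimum momentum uncertainty: Δp = ℏ/(2Δx) = 1.395e-25 kg·m/s
3. Minimum kinetic energy:
   KE = (Δp)²/(2m) = (1.395e-25)²/(2 × 9.109e-31 kg)
   KE = 1.068e-20 J = 66.662 meV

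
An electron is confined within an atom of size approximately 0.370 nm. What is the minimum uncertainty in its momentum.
1.425 × 10^-25 kg·m/s

Using the Heisenberg uncertainty principle:
ΔxΔp ≥ ℏ/2

With Δx ≈ L = 3.700e-10 m (the confinement size):
Δp_min = ℏ/(2Δx)
Δp_min = (1.055e-34 J·s) / (2 × 3.700e-10 m)
Δp_min = 1.425e-25 kg·m/s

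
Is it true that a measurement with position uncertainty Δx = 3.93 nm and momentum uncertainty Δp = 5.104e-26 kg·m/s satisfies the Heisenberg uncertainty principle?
Yes, it satisfies the uncertainty principle.

Calculate the product ΔxΔp:
ΔxΔp = (3.930e-09 m) × (5.104e-26 kg·m/s)
ΔxΔp = 2.006e-34 J·s

Compare to the minimum allowed value ℏ/2:
ℏ/2 = 5.273e-35 J·s

Since ΔxΔp = 2.006e-34 J·s ≥ 5.273e-35 J·s = ℏ/2,
the measurement satisfies the uncertainty principle.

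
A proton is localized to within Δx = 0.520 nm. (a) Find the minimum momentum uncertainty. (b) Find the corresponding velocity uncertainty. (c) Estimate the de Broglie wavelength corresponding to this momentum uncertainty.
(a) Δp_min = 1.014 × 10^-25 kg·m/s
(b) Δv_min = 60.624 m/s
(c) λ_dB = 6.535 nm

Step-by-step:

(a) From the uncertainty principle:
Δp_min = ℏ/(2Δx) = (1.055e-34 J·s)/(2 × 5.200e-10 m) = 1.014e-25 kg·m/s

(b) The velocity uncertainty:
Δv = Δp/m = (1.014e-25 kg·m/s)/(1.673e-27 kg) = 6.062e+01 m/s = 60.624 m/s

(c) The de Broglie wavelength for this momentum:
λ = h/p = (6.626e-34 J·s)/(1.014e-25 kg·m/s) = 6.535e-09 m = 6.535 nm

Note: The de Broglie wavelength is comparable to the localization size, as expected from wave-particle duality.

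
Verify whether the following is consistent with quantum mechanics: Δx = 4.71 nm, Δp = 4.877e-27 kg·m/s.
No, it violates the uncertainty principle (impossible measurement).

Calculate the product ΔxΔp:
ΔxΔp = (4.710e-09 m) × (4.877e-27 kg·m/s)
ΔxΔp = 2.297e-35 J·s

Compare to the minimum allowed value ℏ/2:
ℏ/2 = 5.273e-35 J·s

Since ΔxΔp = 2.297e-35 J·s < 5.273e-35 J·s = ℏ/2,
the measurement violates the uncertainty principle.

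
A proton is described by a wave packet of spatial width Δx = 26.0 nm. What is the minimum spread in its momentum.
2.028 × 10^-27 kg·m/s

For a wave packet, the spatial width Δx and momentum spread Δp are related by the uncertainty principle:
ΔxΔp ≥ ℏ/2

The minimum momentum spread is:
Δp_min = ℏ/(2Δx)
Δp_min = (1.055e-34 J·s) / (2 × 2.600e-08 m)
Δp_min = 2.028e-27 kg·m/s

A wave packet cannot have both a well-defined position and well-defined momentum.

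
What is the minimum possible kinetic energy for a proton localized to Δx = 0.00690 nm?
108.957 meV

Localizing a particle requires giving it sufficient momentum uncertainty:

1. From uncertainty principle: Δp ≥ ℏ/(2Δx)
   Δp_min = (1.055e-34 J·s) / (2 × 6.900e-12 m)
   Δp_min = 7.642e-24 kg·m/s

2. This momentum uncertainty corresponds to kinetic energy:
   KE ≈ (Δp)²/(2m) = (7.642e-24)²/(2 × 1.673e-27 kg)
   KE = 1.746e-20 J = 108.957 meV

Tighter localization requires more energy.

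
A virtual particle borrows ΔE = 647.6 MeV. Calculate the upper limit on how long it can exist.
5.082 × 10^-25 s

Using the energy-time uncertainty principle:
ΔEΔt ≥ ℏ/2

For a virtual particle borrowing energy ΔE, the maximum lifetime is:
Δt_max = ℏ/(2ΔE)

Converting energy:
ΔE = 647.6 MeV = 1.038e-10 J

Δt_max = (1.055e-34 J·s) / (2 × 1.038e-10 J)
Δt_max = 5.082e-25 s = 5.082 × 10^-25 s

Virtual particles with higher borrowed energy exist for shorter times.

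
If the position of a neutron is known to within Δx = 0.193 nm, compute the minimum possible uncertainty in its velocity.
163.115 m/s

Using the Heisenberg uncertainty principle and Δp = mΔv:
ΔxΔp ≥ ℏ/2
Δx(mΔv) ≥ ℏ/2

The minimum uncertainty in velocity is:
Δv_min = ℏ/(2mΔx)
Δv_min = (1.055e-34 J·s) / (2 × 1.675e-27 kg × 1.930e-10 m)
Δv_min = 1.631e+02 m/s = 163.115 m/s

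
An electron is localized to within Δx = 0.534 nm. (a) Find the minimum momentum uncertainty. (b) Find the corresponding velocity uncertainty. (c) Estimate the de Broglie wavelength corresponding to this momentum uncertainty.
(a) Δp_min = 9.874 × 10^-26 kg·m/s
(b) Δv_min = 108.397 km/s
(c) λ_dB = 6.710 nm

Step-by-step:

(a) From the uncertainty principle:
Δp_min = ℏ/(2Δx) = (1.055e-34 J·s)/(2 × 5.340e-10 m) = 9.874e-26 kg·m/s

(b) The velocity uncertainty:
Δv = Δp/m = (9.874e-26 kg·m/s)/(9.109e-31 kg) = 1.084e+05 m/s = 108.397 km/s

(c) The de Broglie wavelength for this momentum:
λ = h/p = (6.626e-34 J·s)/(9.874e-26 kg·m/s) = 6.710e-09 m = 6.710 nm

Note: The de Broglie wavelength is comparable to the localization size, as expected from wave-particle duality.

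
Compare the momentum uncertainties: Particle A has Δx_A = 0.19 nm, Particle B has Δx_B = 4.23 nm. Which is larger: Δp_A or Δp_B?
Particle A has the larger minimum momentum uncertainty, by a factor of 22.26.

For each particle, the minimum momentum uncertainty is Δp_min = ℏ/(2Δx):

Particle A: Δp_A = ℏ/(2×1.900e-10 m) = 2.775e-25 kg·m/s
Particle B: Δp_B = ℏ/(2×4.230e-09 m) = 1.247e-26 kg·m/s

Ratio: Δp_A/Δp_B = 22.26

Since Δp_min ∝ 1/Δx, the particle with smaller position uncertainty (A) has larger momentum uncertainty.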